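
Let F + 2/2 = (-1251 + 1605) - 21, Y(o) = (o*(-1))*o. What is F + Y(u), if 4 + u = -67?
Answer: -4709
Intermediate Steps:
u = -71 (u = -4 - 67 = -71)
Y(o) = -o**2 (Y(o) = (-o)*o = -o**2)
F = 332 (F = -1 + ((-1251 + 1605) - 21) = -1 + (354 - 21) = -1 + 333 = 332)
F + Y(u) = 332 - 1*(-71)**2 = 332 - 1*5041 = 332 - 5041 = -4709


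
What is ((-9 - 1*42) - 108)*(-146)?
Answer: 23214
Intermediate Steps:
((-9 - 1*42) - 108)*(-146) = ((-9 - 42) - 108)*(-146) = (-51 - 108)*(-146) = -159*(-146) = 23214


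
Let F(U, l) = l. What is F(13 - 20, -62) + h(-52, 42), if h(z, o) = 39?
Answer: -23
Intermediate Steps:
F(13 - 20, -62) + h(-52, 42) = -62 + 39 = -23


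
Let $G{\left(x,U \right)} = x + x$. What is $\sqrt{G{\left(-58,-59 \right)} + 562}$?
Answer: $\sqrt{446} \approx 21.119$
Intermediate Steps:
$G{\left(x,U \right)} = 2 x$
$\sqrt{G{\left(-58,-59 \right)} + 562} = \sqrt{2 \left(-58\right) + 562} = \sqrt{-116 + 562} = \sqrt{446}$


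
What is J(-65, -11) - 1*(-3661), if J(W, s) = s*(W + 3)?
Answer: 4343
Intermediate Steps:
J(W, s) = s*(3 + W)
J(-65, -11) - 1*(-3661) = -11*(3 - 65) - 1*(-3661) = -11*(-62) + 3661 = 682 + 3661 = 4343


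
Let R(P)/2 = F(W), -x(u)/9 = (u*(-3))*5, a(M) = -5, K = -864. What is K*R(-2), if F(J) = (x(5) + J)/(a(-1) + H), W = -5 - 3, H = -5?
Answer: 576288/5 ≈ 1.1526e+5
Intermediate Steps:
x(u) = 135*u (x(u) = -9*u*(-3)*5 = -9*(-3*u)*5 = -(-135)*u = 135*u)
W = -8
F(J) = -135/2 - J/10 (F(J) = (135*5 + J)/(-5 - 5) = (675 + J)/(-10) = (675 + J)*(-⅒) = -135/2 - J/10)
R(P) = -667/5 (R(P) = 2*(-135/2 - ⅒*(-8)) = 2*(-135/2 + ⅘) = 2*(-667/10) = -667/5)
K*R(-2) = -864*(-667/5) = 576288/5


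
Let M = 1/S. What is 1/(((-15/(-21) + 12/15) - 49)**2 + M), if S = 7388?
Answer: 9050300/20407459897 ≈ 0.00044348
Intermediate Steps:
M = 1/7388 ≈ 0.00013535
1/(((-15/(-21) + 12/15) - 49)**2 + M) = 1/(((-15/(-21) + 12/15) - 49)**2 + 1/7388) = 1/(((-15*(-1/21) + 12*(1/15)) - 49)**2 + 1/7388) = 1/(((5/7 + 4/5) - 49)**2 + 1/7388) = 1/((53/35 - 49)**2 + 1/7388) = 1/((-1662/35)**2 + 1/7388) = 1/(2762244/1225 + 1/7388) = 1/(20407459897/9050300) = 9050300/20407459897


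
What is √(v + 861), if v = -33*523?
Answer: 3*I*√1822 ≈ 128.05*I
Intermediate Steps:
v = -17259
√(v + 861) = √(-17259 + 861) = √(-16398) = 3*I*√1822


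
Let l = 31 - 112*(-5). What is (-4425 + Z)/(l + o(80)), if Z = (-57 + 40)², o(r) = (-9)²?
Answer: -517/84 ≈ -6.1548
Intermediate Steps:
o(r) = 81
Z = 289 (Z = (-17)² = 289)
l = 591 (l = 31 + 560 = 591)
(-4425 + Z)/(l + o(80)) = (-4425 + 289)/(591 + 81) = -4136/672 = -4136*1/672 = -517/84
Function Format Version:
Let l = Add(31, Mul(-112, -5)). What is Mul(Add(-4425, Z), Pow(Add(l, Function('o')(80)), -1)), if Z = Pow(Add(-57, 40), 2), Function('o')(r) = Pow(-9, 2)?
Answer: Rational(-517, 84) ≈ -6.1548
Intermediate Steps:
Function('o')(r) = 81
Z = 289 (Z = Pow(-17, 2) = 289)
l = 591 (l = Add(31, 560) = 591)
Mul(Add(-4425, Z), Pow(Add(l, Function('o')(80)), -1)) = Mul(Add(-4425, 289), Pow(Add(591, 81), -1)) = Mul(-4136, Pow(672, -1)) = Mul(-4136, Rational(1, 672)) = Rational(-517, 84)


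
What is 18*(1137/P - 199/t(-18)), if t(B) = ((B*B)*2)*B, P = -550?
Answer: -6576259/178200 ≈ -36.904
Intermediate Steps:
t(B) = 2*B³ (t(B) = (B²*2)*B = (2*B²)*B = 2*B³)
18*(1137/P - 199/t(-18)) = 18*(1137/(-550) - 199/(2*(-18)³)) = 18*(1137*(-1/550) - 199/(2*(-5832))) = 18*(-1137/550 - 199/(-11664)) = 18*(-1137/550 - 199*(-1/11664)) = 18*(-1137/550 + 199/11664) = 18*(-6576259/3207600) = -6576259/178200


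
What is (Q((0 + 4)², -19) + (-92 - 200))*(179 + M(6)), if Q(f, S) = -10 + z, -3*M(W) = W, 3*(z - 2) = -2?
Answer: -53218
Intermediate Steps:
z = 4/3 (z = 2 + (⅓)*(-2) = 2 - ⅔ = 4/3 ≈ 1.3333)
M(W) = -W/3
Q(f, S) = -26/3 (Q(f, S) = -10 + 4/3 = -26/3)
(Q((0 + 4)², -19) + (-92 - 200))*(179 + M(6)) = (-26/3 + (-92 - 200))*(179 - ⅓*6) = (-26/3 - 292)*(179 - 2) = -902/3*177 = -53218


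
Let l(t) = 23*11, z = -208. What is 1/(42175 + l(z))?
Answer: 1/42428 ≈ 2.3569e-5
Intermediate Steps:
l(t) = 253
1/(42175 + l(z)) = 1/(42175 + 253) = 1/42428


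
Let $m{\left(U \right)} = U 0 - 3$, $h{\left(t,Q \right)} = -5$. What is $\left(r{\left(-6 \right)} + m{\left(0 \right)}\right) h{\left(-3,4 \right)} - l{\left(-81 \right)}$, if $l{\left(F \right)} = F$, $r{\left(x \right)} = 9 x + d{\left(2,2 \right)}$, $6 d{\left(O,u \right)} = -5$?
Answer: $\frac{2221}{6} \approx 370.17$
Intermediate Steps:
$d{\left(O,u \right)} = - \frac{5}{6}$ ($d{\left(O,u \right)} = \frac{1}{6} \left(-5\right) = - \frac{5}{6}$)
$r{\left(x \right)} = - \frac{5}{6} + 9 x$ ($r{\left(x \right)} = 9 x - \frac{5}{6} = - \frac{5}{6} + 9 x$)
$m{\left(U \right)} = -3$ ($m{\left(U \right)} = 0 - 3 = -3$)
$\left(r{\left(-6 \right)} + m{\left(0 \right)}\right) h{\left(-3,4 \right)} - l{\left(-81 \right)} = \left(\left(- \frac{5}{6} + 9 \left(-6\right)\right) - 3\right) \left(-5\right) - -81 = \left(\left(- \frac{5}{6} - 54\right) - 3\right) \left(-5\right) + 81 = \left(- \frac{329}{6} - 3\right) \left(-5\right) + 81 = \left(- \frac{347}{6}\right) \left(-5\right) + 81 = \frac{1735}{6} + 81 = \frac{2221}{6}$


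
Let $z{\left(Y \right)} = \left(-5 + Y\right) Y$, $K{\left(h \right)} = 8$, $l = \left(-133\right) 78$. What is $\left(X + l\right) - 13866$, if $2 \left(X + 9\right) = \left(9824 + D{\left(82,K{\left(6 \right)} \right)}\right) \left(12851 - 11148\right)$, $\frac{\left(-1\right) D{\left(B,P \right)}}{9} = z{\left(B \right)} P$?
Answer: $-378757825$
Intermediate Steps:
$l = -10374$
$z{\left(Y \right)} = Y \left(-5 + Y\right)$
$D{\left(B,P \right)} = - 9 B P \left(-5 + B\right)$ ($D{\left(B,P \right)} = - 9 B \left(-5 + B\right) P = - 9 B P \left(-5 + B\right)$)
$X = -378733585$ ($X = -9 + \frac{\left(9824 + 9 \cdot 82 \cdot 8 \left(5 - 82\right)\right) \left(12851 - 11148\right)}{2} = -9 + \frac{\left(9824 + 9 \cdot 82 \cdot 8 \left(5 - 82\right)\right) 1703}{2} = -9 + \frac{\left(9824 + 9 \cdot 82 \cdot 8 \left(-77\right)\right) 1703}{2} = -9 + \frac{\left(9824 - 454608\right) 1703}{2} = -9 + \frac{\left(-444784\right) 1703}{2} = -9 + \frac{1}{2} \left(-757467152\right) = -9 - 378733576 = -378733585$)
$\left(X + l\right) - 13866 = \left(-378733585 - 10374\right) - 13866 = -378743959 - 13866 = -378757825$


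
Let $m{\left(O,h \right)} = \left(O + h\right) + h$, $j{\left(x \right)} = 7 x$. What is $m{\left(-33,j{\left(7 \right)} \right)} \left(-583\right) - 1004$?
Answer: $-38899$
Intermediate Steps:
$m{\left(O,h \right)} = O + 2 h$
$m{\left(-33,j{\left(7 \right)} \right)} \left(-583\right) - 1004 = \left(-33 + 2 \cdot 7 \cdot 7\right) \left(-583\right) - 1004 = \left(-33 + 2 \cdot 49\right) \left(-583\right) - 1004 = \left(-33 + 98\right) \left(-583\right) - 1004 = 65 \left(-583\right) - 1004 = -37895 - 1004 = -38899$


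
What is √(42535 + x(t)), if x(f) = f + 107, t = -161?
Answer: √42481 ≈ 206.11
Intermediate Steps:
x(f) = 107 + f
√(42535 + x(t)) = √(42535 + (107 - 161)) = √(42535 - 54) = √42481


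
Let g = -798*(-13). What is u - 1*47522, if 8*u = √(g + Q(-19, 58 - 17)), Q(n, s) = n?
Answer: -47522 + √10355/8 ≈ -47509.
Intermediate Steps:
g = 10374
u = √10355/8 (u = √(10374 - 19)/8 = √10355/8 ≈ 12.720)
u - 1*47522 = √10355/8 - 1*47522 = √10355/8 - 47522 = -47522 + √10355/8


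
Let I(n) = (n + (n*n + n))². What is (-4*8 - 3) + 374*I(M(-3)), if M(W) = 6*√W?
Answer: 4200733 - 969408*I*√3 ≈ 4.2007e+6 - 1.6791e+6*I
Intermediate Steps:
I(n) = (n² + 2*n)² (I(n) = (n + (n² + n))² = (n + (n + n²))² = (n² + 2*n)²)
(-4*8 - 3) + 374*I(M(-3)) = (-4*8 - 3) + 374*((6*√(-3))²*(2 + 6*√(-3))²) = (-32 - 3) + 374*((6*(I*√3))²*(2 + 6*(I*√3))²) = -35 + 374*((6*I*√3)²*(2 + 6*I*√3)²) = -35 + 374*(-108*(2 + 6*I*√3)²) = -35 - 40392*(2 + 6*I*√3)²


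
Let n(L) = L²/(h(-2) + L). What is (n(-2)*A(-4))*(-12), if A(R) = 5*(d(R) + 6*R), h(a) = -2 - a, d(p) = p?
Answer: -3360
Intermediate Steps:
A(R) = 35*R (A(R) = 5*(R + 6*R) = 5*(7*R) = 35*R)
n(L) = L (n(L) = L²/((-2 - 1*(-2)) + L) = L²/((-2 + 2) + L) = L²/(0 + L) = L²/L = L)
(n(-2)*A(-4))*(-12) = -70*(-4)*(-12) = -2*(-140)*(-12) = 280*(-12) = -3360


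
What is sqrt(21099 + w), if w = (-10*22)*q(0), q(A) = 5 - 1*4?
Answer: sqrt(20879) ≈ 144.50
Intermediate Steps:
q(A) = 1 (q(A) = 5 - 4 = 1)
w = -220 (w = -10*22*1 = -220*1 = -220)
sqrt(21099 + w) = sqrt(21099 - 220) = sqrt(20879)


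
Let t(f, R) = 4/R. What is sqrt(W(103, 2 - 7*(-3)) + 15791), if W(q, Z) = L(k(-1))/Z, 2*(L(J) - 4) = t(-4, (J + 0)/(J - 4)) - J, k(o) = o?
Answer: sqrt(33415090)/46 ≈ 125.66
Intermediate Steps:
L(J) = 4 - J/2 + 2*(-4 + J)/J (L(J) = 4 + (4/(((J + 0)/(J - 4))) - J)/2 = 4 + (4/((J/(-4 + J))) - J)/2 = 4 + (4*((-4 + J)/J) - J)/2 = 4 + (4*(-4 + J)/J - J)/2 = 4 + (-J + 4*(-4 + J)/J)/2 = 4 + (-J/2 + 2*(-4 + J)/J) = 4 - J/2 + 2*(-4 + J)/J)
W(q, Z) = 29/(2*Z) (W(q, Z) = (6 - 8/(-1) - 1/2*(-1))/Z = (6 - 8*(-1) + 1/2)/Z = (6 + 8 + 1/2)/Z = 29/(2*Z))
sqrt(W(103, 2 - 7*(-3)) + 15791) = sqrt(29/(2*(2 - 7*(-3))) + 15791) = sqrt(29/(2*(2 + 21)) + 15791) = sqrt((29/2)/23 + 15791) = sqrt((29/2)*(1/23) + 15791) = sqrt(29/46 + 15791) = sqrt(726415/46) = sqrt(33415090)/46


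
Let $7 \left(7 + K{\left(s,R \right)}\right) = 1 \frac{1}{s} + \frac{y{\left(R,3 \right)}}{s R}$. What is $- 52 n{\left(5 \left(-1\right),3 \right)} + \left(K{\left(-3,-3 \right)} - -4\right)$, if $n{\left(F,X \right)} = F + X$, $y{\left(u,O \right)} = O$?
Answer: $101$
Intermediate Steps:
$K{\left(s,R \right)} = -7 + \frac{1}{7 s} + \frac{3}{7 R s}$ ($K{\left(s,R \right)} = -7 + \frac{1 \frac{1}{s} + \frac{3}{s R}}{7} = -7 + \frac{\frac{1}{s} + \frac{3}{R s}}{7} = -7 + \left(\frac{1}{7 s} + \frac{3}{7 R s}\right) = -7 + \frac{1}{7 s} + \frac{3}{7 R s}$)
$- 52 n{\left(5 \left(-1\right),3 \right)} + \left(K{\left(-3,-3 \right)} - -4\right) = - 52 \left(5 \left(-1\right) + 3\right) + \left(\frac{3 - 3 - \left(-147\right) \left(-3\right)}{7 \left(-3\right) \left(-3\right)} - -4\right) = - 52 \left(-5 + 3\right) + \left(\frac{1}{7} \left(- \frac{1}{3}\right) \left(- \frac{1}{3}\right) \left(3 - 3 - 441\right) + 4\right) = \left(-52\right) \left(-2\right) + \left(\frac{1}{7} \left(- \frac{1}{3}\right) \left(- \frac{1}{3}\right) \left(-441\right) + 4\right) = 104 + \left(-7 + 4\right) = 104 - 3 = 101$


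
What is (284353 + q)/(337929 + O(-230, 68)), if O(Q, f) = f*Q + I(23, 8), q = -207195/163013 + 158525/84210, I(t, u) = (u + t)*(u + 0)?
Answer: 780682872538913/885514027288002 ≈ 0.88162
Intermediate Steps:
I(t, u) = u*(t + u) (I(t, u) = (t + u)*u = u*(t + u))
q = 1678748975/2745464946 (q = -207195*1/163013 + 158525*(1/84210) = -207195/163013 + 31705/16842 = 1678748975/2745464946 ≈ 0.61146)
O(Q, f) = 248 + Q*f (O(Q, f) = f*Q + 8*(23 + 8) = Q*f + 8*31 = Q*f + 248 = 248 + Q*f)
(284353 + q)/(337929 + O(-230, 68)) = (284353 + 1678748975/2745464946)/(337929 + (248 - 230*68)) = 780682872538913/(2745464946*(337929 + (248 - 15640))) = 780682872538913/(2745464946*(337929 - 15392)) = (780682872538913/2745464946)/322537 = (780682872538913/2745464946)*(1/322537) = 780682872538913/885514027288002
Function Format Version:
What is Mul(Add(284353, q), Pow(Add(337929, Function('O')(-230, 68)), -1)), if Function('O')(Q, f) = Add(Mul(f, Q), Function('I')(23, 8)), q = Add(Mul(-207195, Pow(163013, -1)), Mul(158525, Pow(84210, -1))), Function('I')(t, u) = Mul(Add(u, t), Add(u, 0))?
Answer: Rational(780682872538913, 885514027288002) ≈ 0.88162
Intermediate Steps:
Function('I')(t, u) = Mul(u, Add(t, u)) (Function('I')(t, u) = Mul(Add(t, u), u) = Mul(u, Add(t, u)))
q = Rational(1678748975, 2745464946) (q = Add(Mul(-207195, Rational(1, 163013)), Mul(158525, Rational(1, 84210))) = Add(Rational(-207195, 163013), Rational(31705, 16842)) = Rational(1678748975, 2745464946) ≈ 0.61146)
Function('O')(Q, f) = Add(248, Mul(Q, f)) (Function('O')(Q, f) = Add(Mul(f, Q), Mul(8, Add(23, 8))) = Add(Mul(Q, f), Mul(8, 31)) = Add(Mul(Q, f), 248) = Add(248, Mul(Q, f)))
Mul(Add(284353, q), Pow(Add(337929, Function('O')(-230, 68)), -1)) = Mul(Add(284353, Rational(1678748975, 2745464946)), Pow(Add(337929, Add(248, Mul(-230, 68))), -1)) = Mul(Rational(780682872538913, 2745464946), Pow(Add(337929, Add(248, -15640)), -1)) = Mul(Rational(780682872538913, 2745464946), Pow(Add(337929, -15392), -1)) = Mul(Rational(780682872538913, 2745464946), Pow(322537, -1)) = Mul(Rational(780682872538913, 2745464946), Rational(1, 322537)) = Rational(780682872538913, 885514027288002)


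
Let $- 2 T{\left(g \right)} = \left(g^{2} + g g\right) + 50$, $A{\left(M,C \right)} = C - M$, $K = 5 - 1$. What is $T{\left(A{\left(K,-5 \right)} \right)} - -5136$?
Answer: $5030$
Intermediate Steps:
$K = 4$ ($K = 5 - 1 = 4$)
$T{\left(g \right)} = -25 - g^{2}$ ($T{\left(g \right)} = - \frac{\left(g^{2} + g g\right) + 50}{2} = - \frac{\left(g^{2} + g^{2}\right) + 50}{2} = - \frac{2 g^{2} + 50}{2} = - \frac{50 + 2 g^{2}}{2} = -25 - g^{2}$)
$T{\left(A{\left(K,-5 \right)} \right)} - -5136 = \left(-25 - \left(-5 - 4\right)^{2}\right) - -5136 = \left(-25 - \left(-5 - 4\right)^{2}\right) + 5136 = \left(-25 - \left(-9\right)^{2}\right) + 5136 = \left(-25 - 81\right) + 5136 = -106 + 5136 = 5030$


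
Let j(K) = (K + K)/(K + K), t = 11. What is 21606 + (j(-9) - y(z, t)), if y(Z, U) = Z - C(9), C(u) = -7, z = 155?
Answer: 21445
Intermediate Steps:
j(K) = 1 (j(K) = (2*K)/((2*K)) = (2*K)*(1/(2*K)) = 1)
y(Z, U) = 7 + Z (y(Z, U) = Z - 1*(-7) = Z + 7 = 7 + Z)
21606 + (j(-9) - y(z, t)) = 21606 + (1 - (7 + 155)) = 21606 + (1 - 1*162) = 21606 + (1 - 162) = 21606 - 161 = 21445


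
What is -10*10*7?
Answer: -700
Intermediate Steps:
-10*10*7 = -100*7 = -700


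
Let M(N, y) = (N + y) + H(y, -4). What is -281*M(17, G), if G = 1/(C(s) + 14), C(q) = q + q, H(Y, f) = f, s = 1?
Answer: -58729/16 ≈ -3670.6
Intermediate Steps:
C(q) = 2*q
G = 1/16 (G = 1/(2*1 + 14) = 1/(2 + 14) = 1/16 ≈ 0.062500)
M(N, y) = -4 + N + y (M(N, y) = (N + y) - 4 = -4 + N + y)
-281*M(17, G) = -281*(-4 + 17 + 1/16) = -281*209/16 = -58729/16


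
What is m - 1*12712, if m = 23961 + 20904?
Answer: 32153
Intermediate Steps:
m = 44865
m - 1*12712 = 44865 - 1*12712 = 44865 - 12712 = 32153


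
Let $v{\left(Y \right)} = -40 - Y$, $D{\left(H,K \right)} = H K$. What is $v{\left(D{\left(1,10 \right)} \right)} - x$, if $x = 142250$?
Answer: $-142300$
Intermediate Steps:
$v{\left(D{\left(1,10 \right)} \right)} - x = \left(-40 - 1 \cdot 10\right) - 142250 = \left(-40 - 10\right) - 142250 = -50 - 142250 = -142300$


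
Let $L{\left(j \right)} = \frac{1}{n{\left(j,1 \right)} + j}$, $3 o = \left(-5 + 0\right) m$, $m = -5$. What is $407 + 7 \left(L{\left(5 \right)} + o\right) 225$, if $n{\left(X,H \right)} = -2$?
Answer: $14057$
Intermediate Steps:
$o = \frac{25}{3}$ ($o = \frac{\left(-5 + 0\right) \left(-5\right)}{3} = \frac{\left(-5\right) \left(-5\right)}{3} = \frac{1}{3} \cdot 25 = \frac{25}{3} \approx 8.3333$)
$L{\left(j \right)} = \frac{1}{-2 + j}$
$407 + 7 \left(L{\left(5 \right)} + o\right) 225 = 407 + 7 \left(\frac{1}{-2 + 5} + \frac{25}{3}\right) 225 = 407 + 7 \left(\frac{1}{3} + \frac{25}{3}\right) 225 = 407 + 7 \cdot \frac{26}{3} \cdot 225 = 407 + \frac{182}{3} \cdot 225 = 407 + 13650 = 14057$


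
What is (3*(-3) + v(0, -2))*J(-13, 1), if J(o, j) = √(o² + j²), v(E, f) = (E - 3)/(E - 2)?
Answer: -15*√170/2 ≈ -97.788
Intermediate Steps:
v(E, f) = (-3 + E)/(-2 + E)
J(o, j) = √(j² + o²)
(3*(-3) + v(0, -2))*J(-13, 1) = (3*(-3) + (-3 + 0)/(-2 + 0))*√(1² + (-13)²) = (-9 - 3/(-2))*√(1 + 169) = (-9 - ½*(-3))*√170 = (-9 + 3/2)*√170 = -15*√170/2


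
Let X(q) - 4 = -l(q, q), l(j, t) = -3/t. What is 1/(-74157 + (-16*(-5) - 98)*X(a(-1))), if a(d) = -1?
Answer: -1/74175 ≈ -1.3482e-5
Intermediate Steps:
X(q) = 4 + 3/q (X(q) = 4 - (-3)/q = 4 + 3/q)
1/(-74157 + (-16*(-5) - 98)*X(a(-1))) = 1/(-74157 + (-16*(-5) - 98)*(4 + 3/(-1))) = 1/(-74157 + (80 - 98)*(4 + 3*(-1))) = 1/(-74157 - 18*(4 - 3)) = 1/(-74157 - 18*1) = 1/(-74157 - 18) = 1/(-74175) = -1/74175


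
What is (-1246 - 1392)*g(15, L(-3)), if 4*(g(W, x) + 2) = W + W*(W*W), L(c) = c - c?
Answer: -2230429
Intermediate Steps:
L(c) = 0
g(W, x) = -2 + W/4 + W**3/4 (g(W, x) = -2 + (W + W*(W*W))/4 = -2 + (W + W*W**2)/4 = -2 + (W + W**3)/4 = -2 + (W/4 + W**3/4) = -2 + W/4 + W**3/4)
(-1246 - 1392)*g(15, L(-3)) = (-1246 - 1392)*(-2 + (1/4)*15 + (1/4)*15**3) = -2638*(-2 + 15/4 + (1/4)*3375) = -2638*(-2 + 15/4 + 3375/4) = -2638*1691/2 = -2230429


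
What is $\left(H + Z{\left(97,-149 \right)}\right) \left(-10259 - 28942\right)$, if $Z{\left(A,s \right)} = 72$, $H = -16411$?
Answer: $640505139$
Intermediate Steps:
$\left(H + Z{\left(97,-149 \right)}\right) \left(-10259 - 28942\right) = \left(-16411 + 72\right) \left(-10259 - 28942\right) = \left(-16339\right) \left(-39201\right) = 640505139$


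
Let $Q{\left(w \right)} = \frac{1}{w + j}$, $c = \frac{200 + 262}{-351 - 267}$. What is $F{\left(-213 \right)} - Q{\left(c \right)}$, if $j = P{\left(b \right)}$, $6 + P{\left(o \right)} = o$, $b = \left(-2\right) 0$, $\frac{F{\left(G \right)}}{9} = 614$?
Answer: $\frac{3840673}{695} \approx 5526.1$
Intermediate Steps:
$F{\left(G \right)} = 5526$ ($F{\left(G \right)} = 9 \cdot 614 = 5526$)
$b = 0$
$P{\left(o \right)} = -6 + o$
$c = - \frac{77}{103}$ ($c = \frac{462}{-618} = 462 \left(- \frac{1}{618}\right) = - \frac{77}{103} \approx -0.74757$)
$j = -6$ ($j = -6 + 0 = -6$)
$Q{\left(w \right)} = \frac{1}{-6 + w}$ ($Q{\left(w \right)} = \frac{1}{w - 6} = \frac{1}{-6 + w}$)
$F{\left(-213 \right)} - Q{\left(c \right)} = 5526 - \frac{1}{-6 - \frac{77}{103}} = 5526 - \frac{1}{- \frac{695}{103}} = 5526 - - \frac{103}{695} = 5526 + \frac{103}{695} = \frac{3840673}{695}$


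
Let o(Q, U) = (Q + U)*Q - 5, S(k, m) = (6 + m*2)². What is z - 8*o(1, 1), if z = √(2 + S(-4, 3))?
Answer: 24 + √146 ≈ 36.083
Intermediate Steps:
S(k, m) = (6 + 2*m)²
z = √146 (z = √(2 + 4*(3 + 3)²) = √(2 + 4*6²) = √(2 + 4*36) = √(2 + 144) = √146 ≈ 12.083)
o(Q, U) = -5 + Q*(Q + U) (o(Q, U) = Q*(Q + U) - 5 = -5 + Q*(Q + U))
z - 8*o(1, 1) = √146 - 8*(-5 + 1² + 1*1) = √146 - 8*(-5 + 1 + 1) = √146 - 8*(-3) = √146 + 24 = 24 + √146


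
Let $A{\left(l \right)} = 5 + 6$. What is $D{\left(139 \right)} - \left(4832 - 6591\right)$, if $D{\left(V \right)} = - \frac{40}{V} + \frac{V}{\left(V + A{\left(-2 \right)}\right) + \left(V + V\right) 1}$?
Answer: $\frac{104648629}{59492} \approx 1759.0$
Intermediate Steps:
$A{\left(l \right)} = 11$
$D{\left(V \right)} = - \frac{40}{V} + \frac{V}{11 + 3 V}$ ($D{\left(V \right)} = - \frac{40}{V} + \frac{V}{\left(V + 11\right) + \left(V + V\right) 1} = - \frac{40}{V} + \frac{V}{\left(11 + V\right) + 2 V 1} = - \frac{40}{V} + \frac{V}{\left(11 + V\right) + 2 V} = - \frac{40}{V} + \frac{V}{11 + 3 V}$)
$D{\left(139 \right)} - \left(4832 - 6591\right) = \frac{-440 + 139^{2} - 16680}{139 \left(11 + 3 \cdot 139\right)} - \left(4832 - 6591\right) = \frac{-440 + 19321 - 16680}{139 \left(11 + 417\right)} - \left(4832 - 6591\right) = \frac{1}{139} \cdot \frac{1}{428} \cdot 2201 - -1759 = \frac{1}{139} \cdot \frac{1}{428} \cdot 2201 + 1759 = \frac{2201}{59492} + 1759 = \frac{104648629}{59492}$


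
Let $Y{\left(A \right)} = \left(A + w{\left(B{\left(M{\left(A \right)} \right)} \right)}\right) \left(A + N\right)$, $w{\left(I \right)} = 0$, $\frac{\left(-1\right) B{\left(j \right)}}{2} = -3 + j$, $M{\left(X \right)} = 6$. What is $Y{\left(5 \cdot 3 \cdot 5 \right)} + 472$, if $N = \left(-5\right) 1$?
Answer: $5722$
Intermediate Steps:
$B{\left(j \right)} = 6 - 2 j$ ($B{\left(j \right)} = - 2 \left(-3 + j\right) = 6 - 2 j$)
$N = -5$
$Y{\left(A \right)} = A \left(-5 + A\right)$ ($Y{\left(A \right)} = \left(A + 0\right) \left(A - 5\right) = A \left(-5 + A\right)$)
$Y{\left(5 \cdot 3 \cdot 5 \right)} + 472 = 5 \cdot 3 \cdot 5 \left(-5 + 5 \cdot 3 \cdot 5\right) + 472 = 15 \cdot 5 \left(-5 + 15 \cdot 5\right) + 472 = 75 \left(-5 + 75\right) + 472 = 75 \cdot 70 + 472 = 5250 + 472 = 5722$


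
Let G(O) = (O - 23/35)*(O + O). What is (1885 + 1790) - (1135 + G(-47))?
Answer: -67892/35 ≈ -1939.8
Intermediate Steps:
G(O) = 2*O*(-23/35 + O) (G(O) = (O - 23*1/35)*(2*O) = (O - 23/35)*(2*O) = (-23/35 + O)*(2*O) = 2*O*(-23/35 + O))
(1885 + 1790) - (1135 + G(-47)) = (1885 + 1790) - (1135 + (2/35)*(-47)*(-23 + 35*(-47))) = 3675 - (1135 + (2/35)*(-47)*(-23 - 1645)) = 3675 - (1135 + (2/35)*(-47)*(-1668)) = 3675 - (1135 + 156792/35) = 3675 - 1*196517/35 = 3675 - 196517/35 = -67892/35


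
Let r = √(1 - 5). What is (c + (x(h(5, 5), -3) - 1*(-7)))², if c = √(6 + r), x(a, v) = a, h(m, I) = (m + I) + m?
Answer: (22 + √2*√(3 + I))² ≈ 599.23 + 19.725*I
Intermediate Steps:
h(m, I) = I + 2*m (h(m, I) = (I + m) + m = I + 2*m)
r = 2*I (r = √(-4) = 2*I ≈ 2.0*I)
c = √(6 + 2*I) ≈ 2.4824 + 0.40284*I
(c + (x(h(5, 5), -3) - 1*(-7)))² = (√(6 + 2*I) + ((5 + 2*5) - 1*(-7)))² = (√(6 + 2*I) + ((5 + 10) + 7))² = (√(6 + 2*I) + (15 + 7))² = (√(6 + 2*I) + 22)² = (22 + √(6 + 2*I))²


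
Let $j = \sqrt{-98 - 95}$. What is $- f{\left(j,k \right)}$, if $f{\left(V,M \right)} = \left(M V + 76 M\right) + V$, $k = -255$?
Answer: $19380 + 254 i \sqrt{193} \approx 19380.0 + 3528.7 i$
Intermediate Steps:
$j = i \sqrt{193}$ ($j = \sqrt{-193} = i \sqrt{193} \approx 13.892 i$)
$f{\left(V,M \right)} = V + 76 M + M V$ ($f{\left(V,M \right)} = \left(76 M + M V\right) + V = V + 76 M + M V$)
$- f{\left(j,k \right)} = - (i \sqrt{193} + 76 \left(-255\right) - 255 i \sqrt{193}) = - (i \sqrt{193} - 19380 - 255 i \sqrt{193}) = - (-19380 - 254 i \sqrt{193}) = 19380 + 254 i \sqrt{193}$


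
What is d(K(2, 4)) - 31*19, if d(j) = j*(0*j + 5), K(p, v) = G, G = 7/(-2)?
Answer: -1213/2 ≈ -606.50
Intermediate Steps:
G = -7/2 (G = 7*(-½) = -7/2 ≈ -3.5000)
K(p, v) = -7/2
d(j) = 5*j (d(j) = j*(0 + 5) = j*5 = 5*j)
d(K(2, 4)) - 31*19 = 5*(-7/2) - 31*19 = -35/2 - 1*589 = -35/2 - 589 = -1213/2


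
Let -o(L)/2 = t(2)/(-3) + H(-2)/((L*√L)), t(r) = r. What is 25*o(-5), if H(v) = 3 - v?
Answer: 100/3 - 10*I*√5 ≈ 33.333 - 22.361*I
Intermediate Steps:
o(L) = 4/3 - 10/L^(3/2) (o(L) = -2*(2/(-3) + (3 - 1*(-2))/((L*√L))) = -2*(2*(-⅓) + (3 + 2)/(L^(3/2))) = -2*(-⅔ + 5/L^(3/2)) = 4/3 - 10/L^(3/2))
25*o(-5) = 25*(4/3 - 2*I*√5/5) = 100/3 - 10*I*√5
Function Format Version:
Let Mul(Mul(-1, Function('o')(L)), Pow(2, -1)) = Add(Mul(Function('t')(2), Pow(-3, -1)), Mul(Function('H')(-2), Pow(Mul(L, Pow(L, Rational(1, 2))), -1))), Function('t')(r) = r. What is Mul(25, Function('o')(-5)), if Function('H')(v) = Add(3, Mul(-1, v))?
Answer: Add(Rational(100, 3), Mul(-10, I, Pow(5, Rational(1, 2)))) ≈ Add(33.333, Mul(-22.361, I))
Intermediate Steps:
Function('o')(L) = Add(Rational(4, 3), Mul(-10, Pow(L, Rational(-3, 2)))) (Function('o')(L) = Mul(-2, Add(Mul(2, Pow(-3, -1)), Mul(Add(3, Mul(-1, -2)), Pow(Mul(L, Pow(L, Rational(1, 2))), -1)))) = Mul(-2, Add(Mul(2, Rational(-1, 3)), Mul(Add(3, 2), Pow(Pow(L, Rational(3, 2)), -1)))) = Mul(-2, Add(Rational(-2, 3), Mul(5, Pow(L, Rational(-3, 2))))) = Add(Rational(4, 3), Mul(-10, Pow(L, Rational(-3, 2)))))
Mul(25, Function('o')(-5)) = Mul(25, Add(Rational(4, 3), Mul(-10, Pow(-5, Rational(-3, 2))))) = Mul(25, Add(Rational(4, 3), Mul(-10, Mul(Rational(1, 25), I, Pow(5, Rational(1, 2)))))) = Mul(25, Add(Rational(4, 3), Mul(Rational(-2, 5), I, Pow(5, Rational(1, 2))))) = Add(Rational(100, 3), Mul(-10, I, Pow(5, Rational(1, 2))))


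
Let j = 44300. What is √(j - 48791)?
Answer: 3*I*√499 ≈ 67.015*I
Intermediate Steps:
√(j - 48791) = √(44300 - 48791) = √(-4491) = 3*I*√499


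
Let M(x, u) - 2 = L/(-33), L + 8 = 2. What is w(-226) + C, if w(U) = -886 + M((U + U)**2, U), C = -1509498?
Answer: -16614200/11 ≈ -1.5104e+6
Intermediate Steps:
L = -6 (L = -8 + 2 = -6)
M(x, u) = 24/11 (M(x, u) = 2 - 6/(-33) = 2 - 6*(-1/33) = 2 + 2/11 = 24/11)
w(U) = -9722/11 (w(U) = -886 + 24/11 = -9722/11)
w(-226) + C = -9722/11 - 1509498 = -16614200/11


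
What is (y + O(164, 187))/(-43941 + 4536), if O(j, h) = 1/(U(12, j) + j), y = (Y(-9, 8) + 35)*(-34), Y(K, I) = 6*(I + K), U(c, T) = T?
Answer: 323407/12924840 ≈ 0.025022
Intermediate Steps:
Y(K, I) = 6*I + 6*K
y = -986 (y = ((6*8 + 6*(-9)) + 35)*(-34) = ((48 - 54) + 35)*(-34) = (-6 + 35)*(-34) = 29*(-34) = -986)
O(j, h) = 1/(2*j) (O(j, h) = 1/(j + j) = 1/(2*j))
(y + O(164, 187))/(-43941 + 4536) = (-986 + (1/2)/164)/(-43941 + 4536) = (-986 + (1/2)*(1/164))/(-39405) = (-986 + 1/328)*(-1/39405) = -323407/328*(-1/39405) = 323407/12924840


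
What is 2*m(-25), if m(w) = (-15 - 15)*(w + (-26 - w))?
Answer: 1560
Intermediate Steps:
m(w) = 780 (m(w) = -30*(-26) = 780)
2*m(-25) = 2*780 = 1560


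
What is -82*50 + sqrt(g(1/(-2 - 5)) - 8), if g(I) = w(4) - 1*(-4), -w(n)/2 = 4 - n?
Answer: -4100 + 2*I ≈ -4100.0 + 2.0*I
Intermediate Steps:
w(n) = -8 + 2*n (w(n) = -2*(4 - n) = -8 + 2*n)
g(I) = 4 (g(I) = (-8 + 2*4) - 1*(-4) = (-8 + 8) + 4 = 0 + 4 = 4)
-82*50 + sqrt(g(1/(-2 - 5)) - 8) = -82*50 + sqrt(4 - 8) = -4100 + sqrt(-4) = -4100 + 2*I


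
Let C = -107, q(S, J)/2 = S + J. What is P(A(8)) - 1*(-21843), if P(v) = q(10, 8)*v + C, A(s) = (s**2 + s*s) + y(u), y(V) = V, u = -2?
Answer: 26272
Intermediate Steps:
q(S, J) = 2*J + 2*S (q(S, J) = 2*(S + J) = 2*(J + S) = 2*J + 2*S)
A(s) = -2 + 2*s**2 (A(s) = (s**2 + s*s) - 2 = (s**2 + s**2) - 2 = 2*s**2 - 2 = -2 + 2*s**2)
P(v) = -107 + 36*v (P(v) = (2*8 + 2*10)*v - 107 = (16 + 20)*v - 107 = 36*v - 107 = -107 + 36*v)
P(A(8)) - 1*(-21843) = (-107 + 36*(-2 + 2*8**2)) - 1*(-21843) = (-107 + 36*(-2 + 2*64)) + 21843 = (-107 + 36*(-2 + 128)) + 21843 = (-107 + 36*126) + 21843 = (-107 + 4536) + 21843 = 4429 + 21843 = 26272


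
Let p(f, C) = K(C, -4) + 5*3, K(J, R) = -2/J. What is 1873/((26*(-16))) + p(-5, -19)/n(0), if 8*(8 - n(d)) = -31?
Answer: -2425629/750880 ≈ -3.2304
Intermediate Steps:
n(d) = 95/8 (n(d) = 8 - 1/8*(-31) = 8 + 31/8 = 95/8)
p(f, C) = 15 - 2/C (p(f, C) = -2/C + 5*3 = -2/C + 15 = 15 - 2/C)
1873/((26*(-16))) + p(-5, -19)/n(0) = 1873/((26*(-16))) + (15 - 2/(-19))/(95/8) = 1873/(-416) + (15 - 2*(-1/19))*(8/95) = 1873*(-1/416) + (15 + 2/19)*(8/95) = -1873/416 + (287/19)*(8/95) = -1873/416 + 2296/1805 = -2425629/750880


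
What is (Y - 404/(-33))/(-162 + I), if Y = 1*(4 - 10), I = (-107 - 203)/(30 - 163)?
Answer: -13699/350394 ≈ -0.039096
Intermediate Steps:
I = 310/133 (I = -310/(-133) = -310*(-1/133) = 310/133 ≈ 2.3308)
Y = -6 (Y = 1*(-6) = -6)
(Y - 404/(-33))/(-162 + I) = (-6 - 404/(-33))/(-162 + 310/133) = (-6 - 404*(-1/33))/(-21236/133) = (-6 + 404/33)*(-133/21236) = (206/33)*(-133/21236) = -13699/350394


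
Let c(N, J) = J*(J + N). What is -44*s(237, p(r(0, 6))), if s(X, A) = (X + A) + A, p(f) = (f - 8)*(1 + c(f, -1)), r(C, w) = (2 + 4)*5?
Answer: 43780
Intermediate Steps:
r(C, w) = 30 (r(C, w) = 6*5 = 30)
p(f) = (-8 + f)*(2 - f) (p(f) = (f - 8)*(1 - (-1 + f)) = (-8 + f)*(1 + (1 - f)) = (-8 + f)*(2 - f))
s(X, A) = X + 2*A (s(X, A) = (A + X) + A = X + 2*A)
-44*s(237, p(r(0, 6))) = -44*(237 + 2*(-16 - 1*30² + 10*30)) = -44*(237 + 2*(-16 - 1*900 + 300)) = -44*(237 + 2*(-16 - 900 + 300)) = -44*(237 + 2*(-616)) = -44*(237 - 1232) = -44*(-995) = 43780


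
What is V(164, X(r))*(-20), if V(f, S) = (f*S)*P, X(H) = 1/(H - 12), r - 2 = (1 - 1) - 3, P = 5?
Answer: 16400/13 ≈ 1261.5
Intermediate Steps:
r = -1 (r = 2 + ((1 - 1) - 3) = 2 + (0 - 3) = 2 - 3 = -1)
X(H) = 1/(-12 + H)
V(f, S) = 5*S*f (V(f, S) = (f*S)*5 = (S*f)*5 = 5*S*f)
V(164, X(r))*(-20) = (5*164/(-12 - 1))*(-20) = (5*164/(-13))*(-20) = (5*(-1/13)*164)*(-20) = -820/13*(-20) = 16400/13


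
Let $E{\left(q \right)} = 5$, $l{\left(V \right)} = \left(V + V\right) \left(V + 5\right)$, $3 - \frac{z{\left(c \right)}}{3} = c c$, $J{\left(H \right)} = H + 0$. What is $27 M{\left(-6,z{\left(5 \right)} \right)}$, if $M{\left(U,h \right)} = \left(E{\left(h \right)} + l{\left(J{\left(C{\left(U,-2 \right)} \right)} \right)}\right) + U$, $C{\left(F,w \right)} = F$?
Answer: $297$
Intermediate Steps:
$J{\left(H \right)} = H$
$z{\left(c \right)} = 9 - 3 c^{2}$ ($z{\left(c \right)} = 9 - 3 c c = 9 - 3 c^{2}$)
$l{\left(V \right)} = 2 V \left(5 + V\right)$
$M{\left(U,h \right)} = 5 + U + 2 U \left(5 + U\right)$ ($M{\left(U,h \right)} = \left(5 + 2 U \left(5 + U\right)\right) + U = 5 + U + 2 U \left(5 + U\right)$)
$27 M{\left(-6,z{\left(5 \right)} \right)} = 27 \left(5 - 6 + 2 \left(-6\right) \left(5 - 6\right)\right) = 27 \left(5 - 6 + 2 \left(-6\right) \left(-1\right)\right) = 27 \left(5 - 6 + 12\right) = 27 \cdot 11 = 297$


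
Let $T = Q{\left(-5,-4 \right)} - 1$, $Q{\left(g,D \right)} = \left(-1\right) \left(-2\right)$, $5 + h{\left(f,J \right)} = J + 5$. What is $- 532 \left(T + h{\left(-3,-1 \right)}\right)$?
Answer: $0$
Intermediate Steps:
$h{\left(f,J \right)} = J$ ($h{\left(f,J \right)} = -5 + \left(J + 5\right) = -5 + \left(5 + J\right) = J$)
$Q{\left(g,D \right)} = 2$
$T = 1$ ($T = 2 - 1 = 1$)
$- 532 \left(T + h{\left(-3,-1 \right)}\right) = - 532 \left(1 - 1\right) = \left(-532\right) 0 = 0$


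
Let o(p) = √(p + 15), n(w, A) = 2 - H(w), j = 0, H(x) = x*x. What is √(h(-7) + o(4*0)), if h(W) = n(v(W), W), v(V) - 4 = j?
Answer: √(-14 + √15) ≈ 3.1823*I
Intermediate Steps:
H(x) = x²
v(V) = 4 (v(V) = 4 + 0 = 4)
n(w, A) = 2 - w²
h(W) = -14 (h(W) = 2 - 1*4² = 2 - 1*16 = 2 - 16 = -14)
o(p) = √(15 + p)
√(h(-7) + o(4*0)) = √(-14 + √(15 + 4*0)) = √(-14 + √(15 + 0)) = √(-14 + √15)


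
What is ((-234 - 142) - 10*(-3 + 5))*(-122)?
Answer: 48312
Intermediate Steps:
((-234 - 142) - 10*(-3 + 5))*(-122) = (-376 - 10*2)*(-122) = (-376 - 20)*(-122) = -396*(-122) = 48312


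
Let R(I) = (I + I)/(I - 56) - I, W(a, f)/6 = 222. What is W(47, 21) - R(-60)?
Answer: 36858/29 ≈ 1271.0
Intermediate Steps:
W(a, f) = 1332 (W(a, f) = 6*222 = 1332)
R(I) = -I + 2*I/(-56 + I) (R(I) = (2*I)/(-56 + I) - I = 2*I/(-56 + I) - I = -I + 2*I/(-56 + I))
W(47, 21) - R(-60) = 1332 - (-60)*(58 - 1*(-60))/(-56 - 60) = 1332 - (-60)*(58 + 60)/(-116) = 1332 - (-60)*(-1)*118/116 = 1332 - 1*1770/29 = 1332 - 1770/29 = 36858/29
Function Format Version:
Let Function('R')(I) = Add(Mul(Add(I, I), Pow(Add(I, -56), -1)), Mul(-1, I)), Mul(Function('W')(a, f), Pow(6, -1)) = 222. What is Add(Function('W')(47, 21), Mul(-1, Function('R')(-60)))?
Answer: Rational(36858, 29) ≈ 1271.0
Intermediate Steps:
Function('W')(a, f) = 1332 (Function('W')(a, f) = Mul(6, 222) = 1332)
Function('R')(I) = Add(Mul(-1, I), Mul(2, I, Pow(Add(-56, I), -1))) (Function('R')(I) = Add(Mul(Mul(2, I), Pow(Add(-56, I), -1)), Mul(-1, I)) = Add(Mul(2, I, Pow(Add(-56, I), -1)), Mul(-1, I)) = Add(Mul(-1, I), Mul(2, I, Pow(Add(-56, I), -1))))
Add(Function('W')(47, 21), Mul(-1, Function('R')(-60))) = Add(1332, Mul(-1, Mul(-60, Pow(Add(-56, -60), -1), Add(58, Mul(-1, -60))))) = Add(1332, Mul(-1, Mul(-60, Pow(-116, -1), Add(58, 60)))) = Add(1332, Mul(-1, Mul(-60, Rational(-1, 116), 118))) = Add(1332, Mul(-1, Rational(1770, 29))) = Add(1332, Rational(-1770, 29)) = Rational(36858, 29)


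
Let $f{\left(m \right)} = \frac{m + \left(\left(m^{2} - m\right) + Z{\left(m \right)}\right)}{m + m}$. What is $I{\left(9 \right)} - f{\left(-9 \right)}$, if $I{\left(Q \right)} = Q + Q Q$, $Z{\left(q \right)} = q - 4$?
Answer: $\frac{844}{9} \approx 93.778$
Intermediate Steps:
$Z{\left(q \right)} = -4 + q$ ($Z{\left(q \right)} = q - 4 = -4 + q$)
$I{\left(Q \right)} = Q + Q^{2}$
$f{\left(m \right)} = \frac{-4 + m + m^{2}}{2 m}$ ($f{\left(m \right)} = \frac{m + \left(\left(m^{2} - m\right) + \left(-4 + m\right)\right)}{m + m} = \frac{m + \left(-4 + m^{2}\right)}{2 m} = \left(-4 + m + m^{2}\right) \frac{1}{2 m} = \frac{-4 + m + m^{2}}{2 m}$)
$I{\left(9 \right)} - f{\left(-9 \right)} = 9 \left(1 + 9\right) - \frac{-4 - 9 + \left(-9\right)^{2}}{2 \left(-9\right)} = 9 \cdot 10 - \frac{1}{2} \left(- \frac{1}{9}\right) \left(-4 - 9 + 81\right) = 90 - \frac{1}{2} \left(- \frac{1}{9}\right) 68 = 90 - - \frac{34}{9} = 90 + \frac{34}{9} = \frac{844}{9}$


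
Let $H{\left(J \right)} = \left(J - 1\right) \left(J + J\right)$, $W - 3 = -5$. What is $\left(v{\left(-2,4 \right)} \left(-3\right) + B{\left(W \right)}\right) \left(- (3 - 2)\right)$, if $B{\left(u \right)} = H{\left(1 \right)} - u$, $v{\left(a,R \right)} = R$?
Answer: $10$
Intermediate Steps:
$W = -2$ ($W = 3 - 5 = -2$)
$H{\left(J \right)} = 2 J \left(-1 + J\right)$ ($H{\left(J \right)} = \left(-1 + J\right) 2 J = 2 J \left(-1 + J\right)$)
$B{\left(u \right)} = - u$ ($B{\left(u \right)} = 2 \cdot 1 \left(-1 + 1\right) - u = 2 \cdot 1 \cdot 0 - u = 0 - u = - u$)
$\left(v{\left(-2,4 \right)} \left(-3\right) + B{\left(W \right)}\right) \left(- (3 - 2)\right) = \left(4 \left(-3\right) - -2\right) \left(- (3 - 2)\right) = \left(-12 + 2\right) \left(\left(-1\right) 1\right) = \left(-10\right) \left(-1\right) = 10$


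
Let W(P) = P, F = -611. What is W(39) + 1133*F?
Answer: -692224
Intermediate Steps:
W(39) + 1133*F = 39 + 1133*(-611) = 39 - 692263 = -692224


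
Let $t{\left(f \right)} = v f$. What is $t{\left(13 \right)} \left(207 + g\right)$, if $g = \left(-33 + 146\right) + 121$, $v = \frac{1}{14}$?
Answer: $\frac{819}{2} \approx 409.5$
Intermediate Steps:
$v = \frac{1}{14} \approx 0.071429$
$t{\left(f \right)} = \frac{f}{14}$
$g = 234$ ($g = 113 + 121 = 234$)
$t{\left(13 \right)} \left(207 + g\right) = \frac{1}{14} \cdot 13 \left(207 + 234\right) = \frac{13}{14} \cdot 441 = \frac{819}{2}$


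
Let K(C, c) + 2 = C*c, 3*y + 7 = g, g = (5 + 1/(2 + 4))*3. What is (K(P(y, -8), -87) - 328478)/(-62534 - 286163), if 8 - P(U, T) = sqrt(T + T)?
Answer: 329176/348697 - 348*I/348697 ≈ 0.94402 - 0.000998*I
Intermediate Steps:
g = 31/2 (g = (5 + 1/6)*3 = (31/6)*3 = 31/2 ≈ 15.500)
y = 17/6 (y = -7/3 + (1/3)*(31/2) = -7/3 + 31/6 = 17/6 ≈ 2.8333)
P(U, T) = 8 - sqrt(2)*sqrt(T) (P(U, T) = 8 - sqrt(T + T) = 8 - sqrt(2*T) = 8 - sqrt(2)*sqrt(T))
K(C, c) = -2 + C*c
(K(P(y, -8), -87) - 328478)/(-62534 - 286163) = ((-2 + (8 - sqrt(2)*sqrt(-8))*(-87)) - 328478)/(-62534 - 286163) = ((-2 + (8 - sqrt(2)*2*I*sqrt(2))*(-87)) - 328478)/(-348697) = ((-2 + (8 - 4*I)*(-87)) - 328478)*(-1/348697) = ((-2 + (-696 + 348*I)) - 328478)*(-1/348697) = ((-698 + 348*I) - 328478)*(-1/348697) = (-329176 + 348*I)*(-1/348697) = 329176/348697 - 348*I/348697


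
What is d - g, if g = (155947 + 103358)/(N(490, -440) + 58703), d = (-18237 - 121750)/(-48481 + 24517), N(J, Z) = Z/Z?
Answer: 166984319/117231888 ≈ 1.4244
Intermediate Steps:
N(J, Z) = 1
d = 139987/23964 (d = -139987/(-23964) = -139987*(-1/23964) = 139987/23964 ≈ 5.8416)
g = 86435/19568 (g = (155947 + 103358)/(1 + 58703) = 259305/58704 = 259305*(1/58704) = 86435/19568 ≈ 4.4172)
d - g = 139987/23964 - 1*86435/19568 = 139987/23964 - 86435/19568 = 166984319/117231888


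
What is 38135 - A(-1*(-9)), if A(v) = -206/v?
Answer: 343421/9 ≈ 38158.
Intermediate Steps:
38135 - A(-1*(-9)) = 38135 - (-206)/((-1*(-9))) = 38135 - (-206)/9 = 38135 - 1*(-206/9) = 38135 + 206/9 = 343421/9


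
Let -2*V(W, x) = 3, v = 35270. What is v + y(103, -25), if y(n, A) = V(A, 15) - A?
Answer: 70587/2 ≈ 35294.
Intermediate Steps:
V(W, x) = -3/2 (V(W, x) = -½*3 = -3/2)
y(n, A) = -3/2 - A
v + y(103, -25) = 35270 + (-3/2 - 1*(-25)) = 35270 + (-3/2 + 25) = 35270 + 47/2 = 70587/2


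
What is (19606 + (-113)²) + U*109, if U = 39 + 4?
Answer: 37062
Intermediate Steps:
U = 43
(19606 + (-113)²) + U*109 = (19606 + (-113)²) + 43*109 = (19606 + 12769) + 4687 = 32375 + 4687 = 37062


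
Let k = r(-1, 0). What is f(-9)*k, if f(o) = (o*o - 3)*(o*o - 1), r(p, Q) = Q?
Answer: 0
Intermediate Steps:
k = 0
f(o) = (-1 + o²)*(-3 + o²) (f(o) = (o² - 3)*(o² - 1) = (-3 + o²)*(-1 + o²) = (-1 + o²)*(-3 + o²))
f(-9)*k = (3 + (-9)⁴ - 4*(-9)²)*0 = (3 + 6561 - 4*81)*0 = (3 + 6561 - 324)*0 = 6240*0 = 0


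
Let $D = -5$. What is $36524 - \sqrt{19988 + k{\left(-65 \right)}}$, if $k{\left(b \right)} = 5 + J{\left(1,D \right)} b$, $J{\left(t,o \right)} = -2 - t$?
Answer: $36524 - 14 \sqrt{103} \approx 36382.0$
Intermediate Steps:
$k{\left(b \right)} = 5 - 3 b$ ($k{\left(b \right)} = 5 + \left(-2 - 1\right) b = 5 - 3 b$)
$36524 - \sqrt{19988 + k{\left(-65 \right)}} = 36524 - \sqrt{19988 + \left(5 - -195\right)} = 36524 - \sqrt{19988 + \left(5 + 195\right)} = 36524 - \sqrt{19988 + 200} = 36524 - \sqrt{20188} = 36524 - 14 \sqrt{103}$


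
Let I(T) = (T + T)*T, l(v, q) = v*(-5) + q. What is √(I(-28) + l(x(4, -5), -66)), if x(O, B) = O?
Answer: √1482 ≈ 38.497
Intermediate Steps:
l(v, q) = q - 5*v (l(v, q) = -5*v + q = q - 5*v)
I(T) = 2*T² (I(T) = (2*T)*T = 2*T²)
√(I(-28) + l(x(4, -5), -66)) = √(2*(-28)² + (-66 - 5*4)) = √(2*784 + (-66 - 20)) = √(1568 - 86) = √1482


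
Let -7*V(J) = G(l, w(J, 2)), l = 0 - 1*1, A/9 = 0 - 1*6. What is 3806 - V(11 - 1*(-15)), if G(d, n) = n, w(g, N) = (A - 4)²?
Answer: 30006/7 ≈ 4286.6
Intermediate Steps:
A = -54 (A = 9*(0 - 1*6) = 9*(0 - 6) = 9*(-6) = -54)
w(g, N) = 3364 (w(g, N) = (-54 - 4)² = (-58)² = 3364)
l = -1 (l = 0 - 1 = -1)
V(J) = -3364/7 (V(J) = -⅐*3364 = -3364/7)
3806 - V(11 - 1*(-15)) = 3806 - 1*(-3364/7) = 3806 + 3364/7 = 30006/7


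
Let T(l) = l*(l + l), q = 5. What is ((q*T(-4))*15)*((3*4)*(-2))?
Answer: -57600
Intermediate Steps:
T(l) = 2*l**2 (T(l) = l*(2*l) = 2*l**2)
((q*T(-4))*15)*((3*4)*(-2)) = ((5*(2*(-4)**2))*15)*((3*4)*(-2)) = ((5*(2*16))*15)*(12*(-2)) = ((5*32)*15)*(-24) = (160*15)*(-24) = 2400*(-24) = -57600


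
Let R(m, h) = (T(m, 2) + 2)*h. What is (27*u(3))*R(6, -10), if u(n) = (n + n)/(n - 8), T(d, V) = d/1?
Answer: 2592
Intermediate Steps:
T(d, V) = d (T(d, V) = d*1 = d)
u(n) = 2*n/(-8 + n) (u(n) = (2*n)/(-8 + n) = 2*n/(-8 + n))
R(m, h) = h*(2 + m) (R(m, h) = (m + 2)*h = (2 + m)*h = h*(2 + m))
(27*u(3))*R(6, -10) = (27*(2*3/(-8 + 3)))*(-10*(2 + 6)) = (27*(2*3/(-5)))*(-10*8) = (27*(2*3*(-⅕)))*(-80) = (27*(-6/5))*(-80) = -162/5*(-80) = 2592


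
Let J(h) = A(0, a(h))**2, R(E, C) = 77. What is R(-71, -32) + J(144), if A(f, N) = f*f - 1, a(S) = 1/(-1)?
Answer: 78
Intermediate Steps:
a(S) = -1
A(f, N) = -1 + f**2 (A(f, N) = f**2 - 1 = -1 + f**2)
J(h) = 1 (J(h) = (-1 + 0**2)**2 = (-1 + 0)**2 = (-1)**2 = 1)
R(-71, -32) + J(144) = 77 + 1 = 78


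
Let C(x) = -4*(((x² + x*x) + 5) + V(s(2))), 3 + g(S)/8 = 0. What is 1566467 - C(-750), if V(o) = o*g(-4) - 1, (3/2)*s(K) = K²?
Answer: 6066227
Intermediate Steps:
g(S) = -24 (g(S) = -24 + 8*0 = -24 + 0 = -24)
s(K) = 2*K²/3
V(o) = -1 - 24*o (V(o) = o*(-24) - 1 = -24*o - 1 = -1 - 24*o)
C(x) = 240 - 8*x² (C(x) = -4*(((x² + x*x) + 5) + (-1 - 16*2²)) = -4*(((x² + x²) + 5) + (-1 - 16*4)) = -4*((2*x² + 5) + (-1 - 24*8/3)) = -4*((5 + 2*x²) + (-1 - 64)) = -4*((5 + 2*x²) - 65) = -4*(-60 + 2*x²) = 240 - 8*x²)
1566467 - C(-750) = 1566467 - (240 - 8*(-750)²) = 1566467 - (240 - 8*562500) = 1566467 - (240 - 4500000) = 1566467 - 1*(-4499760) = 1566467 + 4499760 = 6066227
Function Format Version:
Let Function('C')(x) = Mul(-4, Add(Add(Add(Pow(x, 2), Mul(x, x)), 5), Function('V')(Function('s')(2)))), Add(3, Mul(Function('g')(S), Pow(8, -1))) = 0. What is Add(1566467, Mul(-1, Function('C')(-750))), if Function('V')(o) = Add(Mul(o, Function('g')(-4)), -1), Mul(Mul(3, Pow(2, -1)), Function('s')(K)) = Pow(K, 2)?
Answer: 6066227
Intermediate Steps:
Function('g')(S) = -24 (Function('g')(S) = Add(-24, Mul(8, 0)) = Add(-24, 0) = -24)
Function('s')(K) = Mul(Rational(2, 3), Pow(K, 2))
Function('V')(o) = Add(-1, Mul(-24, o)) (Function('V')(o) = Add(Mul(o, -24), -1) = Add(Mul(-24, o), -1) = Add(-1, Mul(-24, o)))
Function('C')(x) = Add(240, Mul(-8, Pow(x, 2))) (Function('C')(x) = Mul(-4, Add(Add(Add(Pow(x, 2), Mul(x, x)), 5), Add(-1, Mul(-24, Mul(Rational(2, 3), Pow(2, 2)))))) = Mul(-4, Add(Add(Add(Pow(x, 2), Pow(x, 2)), 5), Add(-1, Mul(-24, Mul(Rational(2, 3), 4))))) = Mul(-4, Add(Add(Mul(2, Pow(x, 2)), 5), Add(-1, Mul(-24, Rational(8, 3))))) = Mul(-4, Add(Add(5, Mul(2, Pow(x, 2))), Add(-1, -64))) = Mul(-4, Add(Add(5, Mul(2, Pow(x, 2))), -65)) = Mul(-4, Add(-60, Mul(2, Pow(x, 2)))) = Add(240, Mul(-8, Pow(x, 2))))
Add(1566467, Mul(-1, Function('C')(-750))) = Add(1566467, Mul(-1, Add(240, Mul(-8, Pow(-750, 2))))) = Add(1566467, Mul(-1, Add(240, Mul(-8, 562500)))) = Add(1566467, Mul(-1, Add(240, -4500000))) = Add(1566467, Mul(-1, -4499760)) = Add(1566467, 4499760) = 6066227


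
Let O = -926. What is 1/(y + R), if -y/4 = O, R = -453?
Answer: 1/3251 ≈ 0.00030760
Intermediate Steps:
y = 3704 (y = -4*(-926) = 3704)
1/(y + R) = 1/(3704 - 453) = 1/3251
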